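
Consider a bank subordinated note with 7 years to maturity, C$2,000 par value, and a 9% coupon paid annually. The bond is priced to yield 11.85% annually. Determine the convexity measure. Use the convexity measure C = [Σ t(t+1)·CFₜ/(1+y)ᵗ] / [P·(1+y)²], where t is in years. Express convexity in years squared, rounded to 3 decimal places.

With y = 0.1185:
  t   CF        PV=CF/(1+0.1185)^t    t·PV        t(t+1)·PV
  1       180.00       160.9298       160.9298         321.8596
  2       180.00       143.8800       287.7601         863.2802
  3       180.00       128.6366       385.9098       1,543.6392
  4       180.00       115.0081       460.0325       2,300.1626
  5       180.00       102.8235       514.1177       3,084.7063
  6       180.00        91.9299       551.5791       3,861.0539
  7     2,180.00       995.4159     6,967.9113      55,743.2905
  Σ                  1,738.6239     9,328.2404      67,717.9924
P = 1,738.6239.
Convexity = Σ t(t+1)·PV / [P·(1+y)²] = 67,717.9924 / (1,738.6239 × 1.251042) = 31.13339.

31.133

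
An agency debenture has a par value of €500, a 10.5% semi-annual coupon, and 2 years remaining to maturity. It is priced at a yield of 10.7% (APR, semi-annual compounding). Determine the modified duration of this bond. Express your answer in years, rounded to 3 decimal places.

Periodic yield y = 0.0535. First find Macaulay duration:
  t   CF        PV=CF/(1+0.0535)^t    t·PV
  1        26.25        24.9169        24.9169
  2        26.25        23.6516        47.3032
  3        26.25        22.4505        67.3514
  4       526.25       427.2223     1,708.8893
  Σ                    498.2413     1,848.4609
P = 498.2413; Macaulay duration = 1,848.4609 / 498.2413 = 3.70997 half-year periods = 1.85499 years.
Modified duration = D_Mac / (1 + y) = 1.85499 / 1.0535 = 1.76078 years.

1.761 years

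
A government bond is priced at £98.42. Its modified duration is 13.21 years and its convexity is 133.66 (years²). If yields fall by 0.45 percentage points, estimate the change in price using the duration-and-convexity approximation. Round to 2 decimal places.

Duration effect: -D_mod·Δy = -13.21 × (-0.0045) = +0.059445
Convexity effect: ½·C·(Δy)² = 0.5 × 133.66 × (-0.0045)² = +0.0013533075
ΔP/P ≈ +0.059445 + 0.0013533075 = +0.0607983075
ΔP ≈ 98.42 × (+0.0607983075) = +5.98376942415.

+£5.98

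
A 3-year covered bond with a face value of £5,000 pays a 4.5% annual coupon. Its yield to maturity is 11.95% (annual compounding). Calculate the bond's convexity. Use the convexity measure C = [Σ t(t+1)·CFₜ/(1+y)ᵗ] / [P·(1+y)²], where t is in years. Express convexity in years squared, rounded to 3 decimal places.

8.975

With y = 0.1195:
  t   CF        PV=CF/(1+0.1195)^t    t·PV        t(t+1)·PV
  1       225.00       200.9826       200.9826         401.9652
  2       225.00       179.5289       359.0578       1,077.1733
  3     5,225.00     3,724.0371    11,172.1114      44,688.4454
  Σ                  4,104.5486    11,732.1517      46,167.5839
P = 4,104.5486.
Convexity = Σ t(t+1)·PV / [P·(1+y)²] = 46,167.5839 / (4,104.5486 × 1.253280) = 8.97477.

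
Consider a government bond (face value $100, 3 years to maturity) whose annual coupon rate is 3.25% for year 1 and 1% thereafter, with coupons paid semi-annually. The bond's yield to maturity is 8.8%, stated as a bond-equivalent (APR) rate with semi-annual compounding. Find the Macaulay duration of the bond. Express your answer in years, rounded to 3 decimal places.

Periodic yield y = 0.044. Discount each cash flow and weight by its period:
  t   CF        PV=CF/(1+0.044)^t    t·PV
  1        1.625         1.5565         1.5565
  2        1.625         1.4909         2.9818
  3        0.500         0.4394         1.3182
  4        0.500         0.4209         1.6836
  5        0.500         0.4032         2.0158
  6      100.500        77.6181       465.7087
  Σ                     81.9290       475.2645
Price P = Σ PV = 81.9290.
Macaulay duration = Σ(t·PV) / P = 475.2645 / 81.9290 = 5.80093 half-year periods.
In years: 5.80093 / 2 = 2.90047 years.

2.900 years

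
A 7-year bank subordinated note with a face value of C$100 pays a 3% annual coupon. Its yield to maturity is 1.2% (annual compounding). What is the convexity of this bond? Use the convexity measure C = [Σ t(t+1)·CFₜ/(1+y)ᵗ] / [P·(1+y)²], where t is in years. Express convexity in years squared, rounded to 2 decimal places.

With y = 0.012:
  t   CF        PV=CF/(1+0.012)^t    t·PV        t(t+1)·PV
  1         3.00         2.9644         2.9644           5.9289
  2         3.00         2.9293         5.8586          17.5757
  3         3.00         2.8945         8.6836          34.7345
  4         3.00         2.8602        11.4409          57.2044
  5         3.00         2.8263        14.1315          84.7891
  6         3.00         2.7928        16.7567         117.2972
  7       103.00        94.7488       663.2415       5,305.9318
  Σ                    112.0163       723.0772       5,623.4614
P = 112.0163.
Convexity = Σ t(t+1)·PV / [P·(1+y)²] = 5,623.4614 / (112.0163 × 1.024144) = 49.01865.

49.02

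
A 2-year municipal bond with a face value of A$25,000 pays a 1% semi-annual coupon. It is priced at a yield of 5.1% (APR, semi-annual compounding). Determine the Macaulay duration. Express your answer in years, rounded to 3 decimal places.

Periodic yield y = 0.0255. Discount each cash flow and weight by its period:
  t   CF        PV=CF/(1+0.0255)^t    t·PV
  1       125.00       121.8918       121.8918
  2       125.00       118.8608       237.7216
  3       125.00       115.9052       347.7157
  4    25,125.00    22,717.6504    90,870.6015
  Σ                 23,074.3082    91,577.9306
Price P = Σ PV = 23,074.3082.
Macaulay duration = Σ(t·PV) / P = 91,577.9306 / 23,074.3082 = 3.96883 half-year periods.
In years: 3.96883 / 2 = 1.98441 years.

1.984 years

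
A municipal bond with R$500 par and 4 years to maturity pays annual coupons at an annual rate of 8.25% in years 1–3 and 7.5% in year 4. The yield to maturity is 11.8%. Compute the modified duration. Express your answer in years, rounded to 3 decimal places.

Periodic yield y = 0.118. First find Macaulay duration:
  t   CF        PV=CF/(1+0.118)^t    t·PV
  1        41.25        36.8962        36.8962
  2        41.25        33.0020        66.0040
  3        41.25        29.5188        88.5564
  4       537.50       344.0418     1,376.1673
  Σ                    443.4589     1,567.6240
P = 443.4589; Macaulay duration = 1,567.6240 / 443.4589 = 3.53499 years.
Modified duration = D_Mac / (1 + y) = 3.53499 / 1.118 = 3.16189 years.

3.162 years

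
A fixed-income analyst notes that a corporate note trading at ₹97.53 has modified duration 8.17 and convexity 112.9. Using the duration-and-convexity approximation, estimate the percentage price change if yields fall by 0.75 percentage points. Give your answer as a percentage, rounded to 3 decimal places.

+6.445%

Duration effect: -D_mod·Δy = -8.17 × (-0.0075) = +0.061275
Convexity effect: ½·C·(Δy)² = 0.5 × 112.9 × (-0.0075)² = +0.0031753125
ΔP/P ≈ +0.061275 + 0.0031753125 = +0.0644503125
= +6.44503125%.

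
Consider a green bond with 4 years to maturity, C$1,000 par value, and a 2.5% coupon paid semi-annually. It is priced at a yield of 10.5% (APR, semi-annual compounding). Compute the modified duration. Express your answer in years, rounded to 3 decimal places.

3.608 years

Periodic yield y = 0.0525. First find Macaulay duration:
  t   CF        PV=CF/(1+0.0525)^t    t·PV
  1        12.50        11.8765        11.8765
  2        12.50        11.2841        22.5681
  3        12.50        10.7212        32.1636
  4        12.50        10.1864        40.7457
  5        12.50         9.6783        48.3915
  6        12.50         9.1955        55.1733
  7        12.50         8.7369        61.1580
  8     1,012.50       672.3853     5,379.0822
  Σ                    744.0642     5,651.1590
P = 744.0642; Macaulay duration = 5,651.1590 / 744.0642 = 7.59499 half-year periods = 3.79749 years.
Modified duration = D_Mac / (1 + y) = 3.79749 / 1.0525 = 3.60807 years.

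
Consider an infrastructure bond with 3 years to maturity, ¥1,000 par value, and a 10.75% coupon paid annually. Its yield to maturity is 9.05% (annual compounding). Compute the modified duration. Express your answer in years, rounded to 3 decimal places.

2.498 years

Periodic yield y = 0.0905. First find Macaulay duration:
  t   CF        PV=CF/(1+0.0905)^t    t·PV
  1       107.50        98.5786        98.5786
  2       107.50        90.3976       180.7953
  3     1,107.50       854.0174     2,562.0522
  Σ                  1,042.9937     2,841.4262
P = 1,042.9937; Macaulay duration = 2,841.4262 / 1,042.9937 = 2.72430 years.
Modified duration = D_Mac / (1 + y) = 2.72430 / 1.0905 = 2.49821 years.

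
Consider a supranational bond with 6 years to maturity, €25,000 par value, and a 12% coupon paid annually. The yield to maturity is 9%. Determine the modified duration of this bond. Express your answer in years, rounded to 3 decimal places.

4.307 years

Periodic yield y = 0.09. First find Macaulay duration:
  t   CF        PV=CF/(1+0.09)^t    t·PV
  1     3,000.00     2,752.2936     2,752.2936
  2     3,000.00     2,525.0400     5,050.0800
  3     3,000.00     2,316.5504     6,949.6513
  4     3,000.00     2,125.2756     8,501.1025
  5     3,000.00     1,949.7942     9,748.9708
  6    28,000.00    16,695.4852   100,172.9109
  Σ                 28,364.4389   133,175.0091
P = 28,364.4389; Macaulay duration = 133,175.0091 / 28,364.4389 = 4.69514 years.
Modified duration = D_Mac / (1 + y) = 4.69514 / 1.09 = 4.30747 years.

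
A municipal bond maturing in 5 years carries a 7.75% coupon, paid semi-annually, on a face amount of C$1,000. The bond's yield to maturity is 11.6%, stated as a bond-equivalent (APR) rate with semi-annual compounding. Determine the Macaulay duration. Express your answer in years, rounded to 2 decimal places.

Periodic yield y = 0.058. Discount each cash flow and weight by its period:
  t   CF        PV=CF/(1+0.058)^t    t·PV
  1        38.75        36.6257        36.6257
  2        38.75        34.6179        69.2357
  3        38.75        32.7201        98.1603
  4        38.75        30.9264       123.7055
  5        38.75        29.2310       146.1549
  6        38.75        27.6285       165.7712
  7        38.75        26.1139       182.7974
  8        38.75        24.6823       197.4587
  9        38.75        23.3292       209.9632
  10    1,038.75       591.0910     5,910.9102
  Σ                    856.9661     7,140.7829
Price P = Σ PV = 856.9661.
Macaulay duration = Σ(t·PV) / P = 7,140.7829 / 856.9661 = 8.33263 half-year periods.
In years: 8.33263 / 2 = 4.16632 years.

4.17 years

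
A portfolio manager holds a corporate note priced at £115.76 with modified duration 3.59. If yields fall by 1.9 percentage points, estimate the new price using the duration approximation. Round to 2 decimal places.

Duration approximation: ΔP/P ≈ -D_mod · Δy = -3.59 × (-0.019) = +0.068210.
New price ≈ 115.76 × (1 + 0.068210) = 123.6559896.

£123.66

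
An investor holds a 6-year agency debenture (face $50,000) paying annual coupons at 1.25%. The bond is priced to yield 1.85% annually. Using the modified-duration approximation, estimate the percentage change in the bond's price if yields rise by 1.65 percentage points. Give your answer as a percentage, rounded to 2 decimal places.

-9.42%

Periodic yield y = 0.0185. Modified duration first:
  t   CF        PV=CF/(1+0.0185)^t    t·PV
  1       625.00       613.6475       613.6475
  2       625.00       602.5012     1,205.0025
  3       625.00       591.5574     1,774.6723
  4       625.00       580.8124     2,323.2496
  5       625.00       570.2625     2,851.3127
  6    50,625.00    45,352.2498   272,113.4989
  Σ                 48,311.0310   280,881.3836
P = 48,311.0310; D_Mac = 5.81402 yrs; D_mod = 5.81402/(1+0.0185) = 5.70842 yrs.
ΔP/P ≈ -D_mod · Δy = -5.70842 × (+0.0165) = -0.094189 = -9.4189%.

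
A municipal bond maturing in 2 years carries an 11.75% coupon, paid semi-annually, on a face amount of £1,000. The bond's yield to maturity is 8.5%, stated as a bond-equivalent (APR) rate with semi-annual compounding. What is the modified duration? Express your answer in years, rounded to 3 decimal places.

1.769 years

Periodic yield y = 0.0425. First find Macaulay duration:
  t   CF        PV=CF/(1+0.0425)^t    t·PV
  1        58.75        56.3549        56.3549
  2        58.75        54.0575       108.1149
  3        58.75        51.8537       155.5611
  4     1,058.75       896.3738     3,585.4953
  Σ                  1,058.6399     3,905.5263
P = 1,058.6399; Macaulay duration = 3,905.5263 / 1,058.6399 = 3.68919 half-year periods = 1.84460 years.
Modified duration = D_Mac / (1 + y) = 1.84460 / 1.0425 = 1.76940 years.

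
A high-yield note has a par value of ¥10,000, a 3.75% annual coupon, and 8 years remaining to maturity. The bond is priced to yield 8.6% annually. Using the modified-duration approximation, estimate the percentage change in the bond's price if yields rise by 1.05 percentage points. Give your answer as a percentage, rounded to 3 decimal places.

Periodic yield y = 0.086. Modified duration first:
  t   CF        PV=CF/(1+0.086)^t    t·PV
  1       375.00       345.3039       345.3039
  2       375.00       317.9594       635.9187
  3       375.00       292.7803       878.3408
  4       375.00       269.5951     1,078.3803
  5       375.00       248.2459     1,241.2297
  6       375.00       228.5874     1,371.5245
  7       375.00       210.4856     1,473.3995
  8    10,375.00     5,362.2802    42,898.2416
  Σ                  7,275.2378    49,922.3390
P = 7,275.2378; D_Mac = 6.86195 yrs; D_mod = 6.86195/(1+0.086) = 6.31856 yrs.
ΔP/P ≈ -D_mod · Δy = -6.31856 × (+0.0105) = -0.066345 = -6.6345%.

-6.634%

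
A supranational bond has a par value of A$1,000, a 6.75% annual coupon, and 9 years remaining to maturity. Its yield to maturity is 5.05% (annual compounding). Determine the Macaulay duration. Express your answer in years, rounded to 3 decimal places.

Periodic yield y = 0.0505. Discount each cash flow and weight by its year:
  t   CF        PV=CF/(1+0.0505)^t    t·PV
  1        67.50        64.2551        64.2551
  2        67.50        61.1662       122.3324
  3        67.50        58.2258       174.6775
  4        67.50        55.4268       221.7071
  5        67.50        52.7623       263.8114
  6        67.50        50.2259       301.3552
  7        67.50        47.8114       334.6797
  8        67.50        45.5130       364.1039
  9     1,067.50       685.1779     6,166.6015
  Σ                  1,120.5644     8,013.5237
Price P = Σ PV = 1,120.5644.
Macaulay duration = Σ(t·PV) / P = 8,013.5237 / 1,120.5644 = 7.15133 years.

7.151 years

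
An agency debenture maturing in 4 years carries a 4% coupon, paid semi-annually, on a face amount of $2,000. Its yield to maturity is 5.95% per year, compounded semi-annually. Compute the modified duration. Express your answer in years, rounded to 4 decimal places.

Periodic yield y = 0.02975. First find Macaulay duration:
  t   CF        PV=CF/(1+0.02975)^t    t·PV
  1        40.00        38.8444        38.8444
  2        40.00        37.7221        75.4443
  3        40.00        36.6323       109.8970
  4        40.00        35.5740       142.2960
  5        40.00        34.5463       172.7313
  6        40.00        33.5482       201.2892
  7        40.00        32.5790       228.0528
  8     2,040.00     1,613.5252    12,908.2019
  Σ                  1,862.9715    13,876.7569
P = 1,862.9715; Macaulay duration = 13,876.7569 / 1,862.9715 = 7.44872 half-year periods = 3.72436 years.
Modified duration = D_Mac / (1 + y) = 3.72436 / 1.02975 = 3.61676 years.

3.6168 years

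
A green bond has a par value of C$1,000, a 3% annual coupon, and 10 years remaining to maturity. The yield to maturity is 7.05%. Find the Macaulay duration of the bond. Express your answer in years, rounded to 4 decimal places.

Periodic yield y = 0.0705. Discount each cash flow and weight by its year:
  t   CF        PV=CF/(1+0.0705)^t    t·PV
  1        30.00        28.0243        28.0243
  2        30.00        26.1787        52.3574
  3        30.00        24.4546        73.3639
  4        30.00        22.8441        91.3765
  5        30.00        21.3397       106.6984
  6        30.00        19.9343       119.6059
  7        30.00        18.6215       130.3505
  8        30.00        17.3951       139.1611
  9        30.00        16.2495       146.2459
  10    1,030.00       521.1593     5,211.5932
  Σ                    716.2012     6,098.7770
Price P = Σ PV = 716.2012.
Macaulay duration = Σ(t·PV) / P = 6,098.7770 / 716.2012 = 8.51545 years.

8.5155 years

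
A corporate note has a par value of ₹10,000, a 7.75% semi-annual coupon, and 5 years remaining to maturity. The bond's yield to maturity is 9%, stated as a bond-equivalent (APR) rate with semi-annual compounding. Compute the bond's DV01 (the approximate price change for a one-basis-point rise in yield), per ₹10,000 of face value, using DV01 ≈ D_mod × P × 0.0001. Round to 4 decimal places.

Periodic yield y = 0.045.
  t   CF        PV=CF/(1+0.045)^t    t·PV
  1       387.50       370.8134       370.8134
  2       387.50       354.8454       709.6907
  3       387.50       339.5649     1,018.6948
  4       387.50       324.9425     1,299.7701
  5       387.50       310.9498     1,554.7489
  6       387.50       297.5596     1,785.3576
  7       387.50       284.7460     1,993.2222
  8       387.50       272.4842     2,179.8739
  9       387.50       260.7505     2,346.7542
  10   10,387.50     6,688.7988    66,887.9880
  Σ                  9,505.4551    80,146.9137
P = 9,505.4551; D_Mac = 8.43168 half-year periods = 4.21584 yrs; D_mod = 4.03429 yrs.
DV01 ≈ 4.03429 × 9,505.4551 × 0.0001 = 3.834781.

₹3.8348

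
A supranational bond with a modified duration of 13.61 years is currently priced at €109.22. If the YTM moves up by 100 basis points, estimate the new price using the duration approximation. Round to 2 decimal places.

€94.36

Duration approximation: ΔP/P ≈ -D_mod · Δy = -13.61 × (+0.01) = -0.136100.
New price ≈ 109.22 × (1 - 0.136100) = 94.355158.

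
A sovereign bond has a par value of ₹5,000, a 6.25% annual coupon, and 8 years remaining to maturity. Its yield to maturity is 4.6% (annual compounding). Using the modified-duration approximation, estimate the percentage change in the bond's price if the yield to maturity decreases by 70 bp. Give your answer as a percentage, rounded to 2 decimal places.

Periodic yield y = 0.046. Modified duration first:
  t   CF        PV=CF/(1+0.046)^t    t·PV
  1       312.50       298.7572       298.7572
  2       312.50       285.6187       571.2374
  3       312.50       273.0580       819.1741
  4       312.50       261.0498     1,044.1990
  5       312.50       249.5696     1,247.8478
  6       312.50       238.5942     1,431.5653
  7       312.50       228.1015     1,596.7108
  8     5,312.50     3,707.1953    29,657.5625
  Σ                  5,541.9443    36,667.0541
P = 5,541.9443; D_Mac = 6.61628 yrs; D_mod = 6.61628/(1+0.046) = 6.32532 yrs.
ΔP/P ≈ -D_mod · Δy = -6.32532 × (-0.007) = +0.044277 = +4.4277%.

+4.43%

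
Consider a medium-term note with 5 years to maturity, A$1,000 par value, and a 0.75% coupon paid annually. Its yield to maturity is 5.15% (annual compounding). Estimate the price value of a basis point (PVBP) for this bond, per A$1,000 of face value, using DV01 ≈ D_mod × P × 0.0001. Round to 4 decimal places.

Periodic yield y = 0.0515.
  t   CF        PV=CF/(1+0.0515)^t    t·PV
  1         7.50         7.1327         7.1327
  2         7.50         6.7833        13.5667
  3         7.50         6.4511        19.3533
  4         7.50         6.1351        24.5405
  5     1,007.50       783.7881     3,918.9405
  Σ                    810.2903     3,983.5337
P = 810.2903; D_Mac = 4.91618 yrs; D_mod = 4.67540 yrs.
DV01 ≈ 4.67540 × 810.2903 × 0.0001 = 0.378843.

A$0.3788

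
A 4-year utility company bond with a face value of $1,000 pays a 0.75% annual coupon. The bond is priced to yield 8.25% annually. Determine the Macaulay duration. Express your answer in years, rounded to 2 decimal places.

Periodic yield y = 0.0825. Discount each cash flow and weight by its year:
  t   CF        PV=CF/(1+0.0825)^t    t·PV
  1         7.50         6.9284         6.9284
  2         7.50         6.4004        12.8008
  3         7.50         5.9126        17.7378
  4     1,007.50       733.7252     2,934.9008
  Σ                    752.9666     2,972.3677
Price P = Σ PV = 752.9666.
Macaulay duration = Σ(t·PV) / P = 2,972.3677 / 752.9666 = 3.94754 years.

3.95 years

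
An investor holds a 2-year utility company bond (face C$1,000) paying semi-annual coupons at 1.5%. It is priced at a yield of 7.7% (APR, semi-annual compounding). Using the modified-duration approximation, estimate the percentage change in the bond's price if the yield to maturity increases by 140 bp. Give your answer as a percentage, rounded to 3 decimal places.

Periodic yield y = 0.0385. Modified duration first:
  t   CF        PV=CF/(1+0.0385)^t    t·PV
  1         7.50         7.2220         7.2220
  2         7.50         6.9542        13.9084
  3         7.50         6.6964        20.0892
  4     1,007.50       866.2017     3,464.8070
  Σ                    887.0743     3,506.0266
P = 887.0743; D_Mac = 3.95235 half-year periods = 1.97617 yrs; D_mod = 1.97617/(1+0.0385) = 1.90291 yrs.
ΔP/P ≈ -D_mod · Δy = -1.90291 × (+0.014) = -0.026641 = -2.6641%.

-2.664%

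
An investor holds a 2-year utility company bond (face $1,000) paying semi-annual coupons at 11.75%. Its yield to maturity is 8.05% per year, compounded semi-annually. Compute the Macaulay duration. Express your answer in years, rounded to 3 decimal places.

Periodic yield y = 0.04025. Discount each cash flow and weight by its period:
  t   CF        PV=CF/(1+0.04025)^t    t·PV
  1        58.75        56.4768        56.4768
  2        58.75        54.2916       108.5831
  3        58.75        52.1909       156.5727
  4     1,058.75       904.1542     3,616.6170
  Σ                  1,067.1135     3,938.2496
Price P = Σ PV = 1,067.1135.
Macaulay duration = Σ(t·PV) / P = 3,938.2496 / 1,067.1135 = 3.69056 half-year periods.
In years: 3.69056 / 2 = 1.84528 years.

1.845 years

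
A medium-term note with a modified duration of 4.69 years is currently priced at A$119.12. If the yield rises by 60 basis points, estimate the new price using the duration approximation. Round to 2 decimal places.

A$115.77

Duration approximation: ΔP/P ≈ -D_mod · Δy = -4.69 × (+0.006) = -0.028140.
New price ≈ 119.12 × (1 - 0.028140) = 115.7679632.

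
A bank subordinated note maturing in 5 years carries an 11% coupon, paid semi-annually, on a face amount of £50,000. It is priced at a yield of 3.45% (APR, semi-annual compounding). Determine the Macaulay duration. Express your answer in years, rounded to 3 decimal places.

4.135 years

Periodic yield y = 0.01725. Discount each cash flow and weight by its period:
  t   CF        PV=CF/(1+0.01725)^t    t·PV
  1     2,750.00     2,703.3669     2,703.3669
  2     2,750.00     2,657.5246     5,315.0492
  3     2,750.00     2,612.4597     7,837.3791
  4     2,750.00     2,568.1589    10,272.6358
  5     2,750.00     2,524.6094    12,623.0472
  6     2,750.00     2,481.7984    14,890.7905
  7     2,750.00     2,439.7134    17,077.9935
  8     2,750.00     2,398.3420    19,186.7357
  9     2,750.00     2,357.6721    21,219.0490
  10   52,750.00    44,457.5452   444,575.4520
  Σ                 67,201.1907   555,701.4989
Price P = Σ PV = 67,201.1907.
Macaulay duration = Σ(t·PV) / P = 555,701.4989 / 67,201.1907 = 8.26922 half-year periods.
In years: 8.26922 / 2 = 4.13461 years.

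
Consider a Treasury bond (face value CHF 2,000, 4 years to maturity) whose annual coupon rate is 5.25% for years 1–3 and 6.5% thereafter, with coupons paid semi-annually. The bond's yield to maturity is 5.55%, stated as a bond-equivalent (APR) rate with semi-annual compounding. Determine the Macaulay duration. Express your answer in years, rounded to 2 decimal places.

3.66 years

Periodic yield y = 0.02775. Discount each cash flow and weight by its period:
  t   CF        PV=CF/(1+0.02775)^t    t·PV
  1        52.50        51.0825        51.0825
  2        52.50        49.7032        99.4064
  3        52.50        48.3612       145.0835
  4        52.50        47.0554       188.2216
  5        52.50        45.7849       228.9243
  6        52.50        44.5486       267.2918
  7        65.00        53.6662       375.6635
  8     2,065.00     1,658.8999    13,271.1989
  Σ                  1,999.1018    14,626.8725
Price P = Σ PV = 1,999.1018.
Macaulay duration = Σ(t·PV) / P = 14,626.8725 / 1,999.1018 = 7.31672 half-year periods.
In years: 7.31672 / 2 = 3.65836 years.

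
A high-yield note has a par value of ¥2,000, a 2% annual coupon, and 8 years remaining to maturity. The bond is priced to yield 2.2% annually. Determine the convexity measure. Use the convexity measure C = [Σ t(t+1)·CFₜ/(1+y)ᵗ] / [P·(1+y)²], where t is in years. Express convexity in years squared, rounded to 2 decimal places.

With y = 0.022:
  t   CF        PV=CF/(1+0.022)^t    t·PV        t(t+1)·PV
  1        40.00        39.1389        39.1389          78.2779
  2        40.00        38.2964        76.5928         229.7785
  3        40.00        37.4720       112.4161         449.6644
  4        40.00        36.6654       146.6616         733.3080
  5        40.00        35.8761       179.3806       1,076.2837
  6        40.00        35.1038       210.6230       1,474.3612
  7        40.00        34.3482       240.4373       1,923.4980
  8     2,040.00     1,714.0481    13,712.3847     123,411.4621
  Σ                  1,970.9490    14,717.6351     129,376.6339
P = 1,970.9490.
Convexity = Σ t(t+1)·PV / [P·(1+y)²] = 129,376.6339 / (1,970.9490 × 1.044484) = 62.84615.

62.85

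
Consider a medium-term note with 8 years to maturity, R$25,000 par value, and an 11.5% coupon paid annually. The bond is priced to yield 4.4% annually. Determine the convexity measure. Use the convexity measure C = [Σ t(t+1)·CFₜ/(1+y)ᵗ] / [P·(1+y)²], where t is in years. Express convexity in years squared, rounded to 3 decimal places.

With y = 0.044:
  t   CF        PV=CF/(1+0.044)^t    t·PV        t(t+1)·PV
  1     2,875.00     2,753.8314     2,753.8314       5,507.6628
  2     2,875.00     2,637.7696     5,275.5391      15,826.6173
  3     2,875.00     2,526.5992     7,579.7976      30,319.1903
  4     2,875.00     2,420.1142     9,680.4567      48,402.2834
  5     2,875.00     2,318.1170    11,590.5851      69,543.5106
  6     2,875.00     2,220.4186    13,322.5116      93,257.5813
  7     2,875.00     2,126.8377    14,887.8642     119,102.9135
  8    27,875.00    19,751.9913   158,015.9308   1,422,143.3772
  Σ                 36,755.6790   223,106.5165   1,804,103.1364
P = 36,755.6790.
Convexity = Σ t(t+1)·PV / [P·(1+y)²] = 1,804,103.1364 / (36,755.6790 × 1.089936) = 45.03352.

45.034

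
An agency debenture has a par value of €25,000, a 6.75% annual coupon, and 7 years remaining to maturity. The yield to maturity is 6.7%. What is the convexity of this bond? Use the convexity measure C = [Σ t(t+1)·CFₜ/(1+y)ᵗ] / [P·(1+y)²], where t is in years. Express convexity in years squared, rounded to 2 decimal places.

38.14

With y = 0.067:
  t   CF        PV=CF/(1+0.067)^t    t·PV        t(t+1)·PV
  1     1,687.50     1,581.5370     1,581.5370       3,163.0740
  2     1,687.50     1,482.2278     2,964.4555       8,893.3666
  3     1,687.50     1,389.1544     4,167.4632      16,669.8530
  4     1,687.50     1,301.9254     5,207.7016      26,038.5082
  5     1,687.50     1,220.1738     6,100.8688      36,605.2131
  6     1,687.50     1,143.5555     6,861.3333      48,029.3330
  7    26,687.50    16,949.5025   118,646.5178     949,172.1423
  Σ                 25,068.0765   145,529.8773   1,088,571.4901
P = 25,068.0765.
Convexity = Σ t(t+1)·PV / [P·(1+y)²] = 1,088,571.4901 / (25,068.0765 × 1.138489) = 38.14232.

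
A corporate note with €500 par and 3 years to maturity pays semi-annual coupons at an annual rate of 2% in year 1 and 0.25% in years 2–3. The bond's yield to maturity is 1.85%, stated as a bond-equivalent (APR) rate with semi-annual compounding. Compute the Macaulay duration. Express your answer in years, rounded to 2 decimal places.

Periodic yield y = 0.00925. Discount each cash flow and weight by its period:
  t   CF        PV=CF/(1+0.00925)^t    t·PV
  1        5.000         4.9542         4.9542
  2        5.000         4.9088         9.8175
  3        0.625         0.6080         1.8239
  4        0.625         0.6024         2.4096
  5        0.625         0.5969         2.9844
  6      500.625       473.7181     2,842.3086
  Σ                    485.3883     2,864.2983
Price P = Σ PV = 485.3883.
Macaulay duration = Σ(t·PV) / P = 2,864.2983 / 485.3883 = 5.90105 half-year periods.
In years: 5.90105 / 2 = 2.95052 years.

2.95 years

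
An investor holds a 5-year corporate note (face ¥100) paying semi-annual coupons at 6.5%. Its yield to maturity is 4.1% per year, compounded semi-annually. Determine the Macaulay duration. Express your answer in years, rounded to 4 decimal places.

4.3865 years

Periodic yield y = 0.0205. Discount each cash flow and weight by its period:
  t   CF        PV=CF/(1+0.0205)^t    t·PV
  1         3.25         3.1847         3.1847
  2         3.25         3.1207         6.2415
  3         3.25         3.0580         9.1741
  4         3.25         2.9966        11.9865
  5         3.25         2.9364        14.6821
  6         3.25         2.8774        17.2646
  7         3.25         2.8196        19.7374
  8         3.25         2.7630        22.1039
  9         3.25         2.7075        24.3674
  10      103.25        84.2869       842.8688
  Σ                    110.7510       971.6110
Price P = Σ PV = 110.7510.
Macaulay duration = Σ(t·PV) / P = 971.6110 / 110.7510 = 8.77294 half-year periods.
In years: 8.77294 / 2 = 4.38647 years.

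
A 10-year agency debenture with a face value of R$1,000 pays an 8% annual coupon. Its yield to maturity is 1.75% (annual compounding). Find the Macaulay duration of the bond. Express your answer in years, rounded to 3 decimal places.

7.845 years

Periodic yield y = 0.0175. Discount each cash flow and weight by its year:
  t   CF        PV=CF/(1+0.0175)^t    t·PV
  1        80.00        78.6241        78.6241
  2        80.00        77.2718       154.5436
  3        80.00        75.9428       227.8285
  4        80.00        74.6367       298.5467
  5        80.00        73.3530       366.7650
  6        80.00        72.0914       432.5484
  7        80.00        70.8515       495.9605
  8        80.00        69.6329       557.0634
  9        80.00        68.4353       615.9178
  10    1,080.00       907.9869     9,079.8689
  Σ                  1,568.8264    12,307.6669
Price P = Σ PV = 1,568.8264.
Macaulay duration = Σ(t·PV) / P = 12,307.6669 / 1,568.8264 = 7.84514 years.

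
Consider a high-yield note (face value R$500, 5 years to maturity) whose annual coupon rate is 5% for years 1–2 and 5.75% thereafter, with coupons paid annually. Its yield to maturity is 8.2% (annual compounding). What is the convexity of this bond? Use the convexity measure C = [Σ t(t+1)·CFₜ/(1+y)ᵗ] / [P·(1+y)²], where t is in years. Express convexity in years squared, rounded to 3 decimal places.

With y = 0.082:
  t   CF        PV=CF/(1+0.082)^t    t·PV        t(t+1)·PV
  1        25.00        23.1054        23.1054          46.2107
  2        25.00        21.3543        42.7086         128.1258
  3        28.75        22.6964        68.0891         272.3562
  4        28.75        20.9763        83.9052         419.5259
  5       528.75       356.5448     1,782.7239      10,696.3433
  Σ                    444.6771     2,000.5321      11,562.5620
P = 444.6771.
Convexity = Σ t(t+1)·PV / [P·(1+y)²] = 11,562.5620 / (444.6771 × 1.170724) = 22.21032.

22.210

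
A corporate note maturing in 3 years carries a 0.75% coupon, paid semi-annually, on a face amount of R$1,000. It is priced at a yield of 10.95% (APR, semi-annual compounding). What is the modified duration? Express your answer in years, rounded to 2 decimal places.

2.81 years

Periodic yield y = 0.05475. First find Macaulay duration:
  t   CF        PV=CF/(1+0.05475)^t    t·PV
  1         3.75         3.5553         3.5553
  2         3.75         3.3708         6.7416
  3         3.75         3.1958         9.5875
  4         3.75         3.0299        12.1197
  5         3.75         2.8727        14.3633
  6     1,003.75       729.0014     4,374.0083
  Σ                    745.0259     4,420.3757
P = 745.0259; Macaulay duration = 4,420.3757 / 745.0259 = 5.93318 half-year periods = 2.96659 years.
Modified duration = D_Mac / (1 + y) = 2.96659 / 1.05475 = 2.81260 years.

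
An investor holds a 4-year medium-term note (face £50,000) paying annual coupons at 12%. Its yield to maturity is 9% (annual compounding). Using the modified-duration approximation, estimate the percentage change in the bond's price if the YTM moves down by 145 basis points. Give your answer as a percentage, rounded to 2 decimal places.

Periodic yield y = 0.09. Modified duration first:
  t   CF        PV=CF/(1+0.09)^t    t·PV
  1     6,000.00     5,504.5872     5,504.5872
  2     6,000.00     5,050.0800    10,100.1599
  3     6,000.00     4,633.1009    13,899.3026
  4    56,000.00    39,671.8118   158,687.2473
  Σ                 54,859.5798   188,191.2970
P = 54,859.5798; D_Mac = 3.43042 yrs; D_mod = 3.43042/(1+0.09) = 3.14717 yrs.
ΔP/P ≈ -D_mod · Δy = -3.14717 × (-0.0145) = +0.045634 = +4.5634%.

+4.56%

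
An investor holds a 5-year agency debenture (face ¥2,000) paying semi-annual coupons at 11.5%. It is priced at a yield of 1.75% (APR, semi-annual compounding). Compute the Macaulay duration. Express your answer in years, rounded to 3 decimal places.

4.144 years

Periodic yield y = 0.00875. Discount each cash flow and weight by its period:
  t   CF        PV=CF/(1+0.00875)^t    t·PV
  1       115.00       114.0025       114.0025
  2       115.00       113.0136       226.0272
  3       115.00       112.0333       336.1000
  4       115.00       111.0615       444.2461
  5       115.00       110.0982       550.4909
  6       115.00       109.1432       654.8590
  7       115.00       108.1964       757.3751
  8       115.00       107.2579       858.0635
  9       115.00       106.3276       956.9482
  10    2,115.00     1,938.5406    19,385.4057
  Σ                  2,929.6748    24,283.5182
Price P = Σ PV = 2,929.6748.
Macaulay duration = Σ(t·PV) / P = 24,283.5182 / 2,929.6748 = 8.28881 half-year periods.
In years: 8.28881 / 2 = 4.14441 years.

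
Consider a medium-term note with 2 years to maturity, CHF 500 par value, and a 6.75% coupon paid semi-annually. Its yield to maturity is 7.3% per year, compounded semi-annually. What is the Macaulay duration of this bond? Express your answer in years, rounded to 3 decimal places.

1.904 years

Periodic yield y = 0.0365. Discount each cash flow and weight by its period:
  t   CF        PV=CF/(1+0.0365)^t    t·PV
  1       16.875        16.2808        16.2808
  2       16.875        15.7074        31.4149
  3       16.875        15.1543        45.4629
  4      516.875       447.8250     1,791.2999
  Σ                    494.9674     1,884.4584
Price P = Σ PV = 494.9674.
Macaulay duration = Σ(t·PV) / P = 1,884.4584 / 494.9674 = 3.80724 half-year periods.
In years: 3.80724 / 2 = 1.90362 years.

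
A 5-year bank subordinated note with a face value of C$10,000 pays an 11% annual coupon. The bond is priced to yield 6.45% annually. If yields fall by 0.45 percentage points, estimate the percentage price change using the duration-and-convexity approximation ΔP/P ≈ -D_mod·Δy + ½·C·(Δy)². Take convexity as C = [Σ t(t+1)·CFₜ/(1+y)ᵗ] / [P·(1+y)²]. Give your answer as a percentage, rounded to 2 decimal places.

+1.79%

With y = 0.0645:
  t   CF        PV=CF/(1+0.0645)^t    t·PV        t(t+1)·PV
  1     1,100.00     1,033.3490     1,033.3490       2,066.6980
  2     1,100.00       970.7365     1,941.4730       5,824.4189
  3     1,100.00       911.9178     2,735.7534      10,943.0135
  4     1,100.00       856.6630     3,426.6521      17,133.2605
  5    11,100.00     8,120.7221    40,603.6106     243,621.6637
  Σ                 11,893.3884    49,740.8380     279,589.0545
P = 11,893.3884; D_Mac = 4.18223 yrs; D_mod = 3.92882 yrs; C = 20.74547.
Duration effect: -3.92882 × (-0.0045) = +0.017680
Convexity effect: 0.5 × 20.74547 × (-0.0045)² = +0.0002100
ΔP/P ≈ +0.017680 + 0.0002100 = +0.017890 = +1.7890%.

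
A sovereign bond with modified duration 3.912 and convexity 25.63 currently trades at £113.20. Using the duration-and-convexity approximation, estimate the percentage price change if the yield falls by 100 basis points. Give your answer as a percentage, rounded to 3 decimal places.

+4.040%

Duration effect: -D_mod·Δy = -3.912 × (-0.01) = +0.039120
Convexity effect: ½·C·(Δy)² = 0.5 × 25.63 × (-0.01)² = +0.0012815
ΔP/P ≈ +0.039120 + 0.0012815 = +0.0404015
= +4.04015%.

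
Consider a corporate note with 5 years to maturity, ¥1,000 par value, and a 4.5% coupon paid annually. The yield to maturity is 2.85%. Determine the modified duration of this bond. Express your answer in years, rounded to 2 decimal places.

Periodic yield y = 0.0285. First find Macaulay duration:
  t   CF        PV=CF/(1+0.0285)^t    t·PV
  1        45.00        43.7530        43.7530
  2        45.00        42.5406        85.0813
  3        45.00        41.3618       124.0855
  4        45.00        40.2157       160.8627
  5     1,045.00       908.0187     4,540.0937
  Σ                  1,075.8899     4,953.8761
P = 1,075.8899; Macaulay duration = 4,953.8761 / 1,075.8899 = 4.60445 years.
Modified duration = D_Mac / (1 + y) = 4.60445 / 1.0285 = 4.47685 years.

4.48 years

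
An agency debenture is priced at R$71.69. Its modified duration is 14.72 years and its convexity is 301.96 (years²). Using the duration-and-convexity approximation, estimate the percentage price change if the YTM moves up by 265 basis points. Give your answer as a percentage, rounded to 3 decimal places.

Duration effect: -D_mod·Δy = -14.72 × (+0.0265) = -0.390080
Convexity effect: ½·C·(Δy)² = 0.5 × 301.96 × (0.0265)² = +0.106025705
ΔP/P ≈ -0.390080 + 0.106025705 = -0.284054295
= -28.4054295%.

-28.405%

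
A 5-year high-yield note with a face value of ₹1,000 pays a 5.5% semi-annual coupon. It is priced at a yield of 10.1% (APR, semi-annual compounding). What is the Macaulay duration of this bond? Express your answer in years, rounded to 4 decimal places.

4.3686 years

Periodic yield y = 0.0505. Discount each cash flow and weight by its period:
  t   CF        PV=CF/(1+0.0505)^t    t·PV
  1        27.50        26.1780        26.1780
  2        27.50        24.9196        49.8391
  3        27.50        23.7216        71.1649
  4        27.50        22.5813        90.3251
  5        27.50        21.4957       107.4787
  6        27.50        20.4624       122.7743
  7        27.50        19.4787       136.3510
  8        27.50        18.5423       148.3386
  9        27.50        17.6510       158.8586
  10    1,027.50       627.7999     6,277.9993
  Σ                    822.8305     7,189.3077
Price P = Σ PV = 822.8305.
Macaulay duration = Σ(t·PV) / P = 7,189.3077 / 822.8305 = 8.73729 half-year periods.
In years: 8.73729 / 2 = 4.36864 years.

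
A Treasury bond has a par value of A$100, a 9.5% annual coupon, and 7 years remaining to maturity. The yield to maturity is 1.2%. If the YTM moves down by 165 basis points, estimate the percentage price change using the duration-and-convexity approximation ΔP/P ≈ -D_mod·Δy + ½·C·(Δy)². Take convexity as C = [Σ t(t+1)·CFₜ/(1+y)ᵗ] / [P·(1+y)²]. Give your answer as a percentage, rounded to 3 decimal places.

+9.954%

With y = 0.012:
  t   CF        PV=CF/(1+0.012)^t    t·PV        t(t+1)·PV
  1         9.50         9.3874         9.3874          18.7747
  2         9.50         9.2760        18.5521          55.6562
  3         9.50         9.1660        27.4981         109.9926
  4         9.50         9.0574        36.2294         181.1472
  5         9.50         8.9500        44.7498         268.4988
  6         9.50         8.8438        53.0630         371.4410
  7       109.50       100.7281       705.0965       5,640.7722
  Σ                    155.4087       894.5763       6,646.2826
P = 155.4087; D_Mac = 5.75628 yrs; D_mod = 5.68803 yrs; C = 41.75828.
Duration effect: -5.68803 × (-0.0165) = +0.093852
Convexity effect: 0.5 × 41.75828 × (-0.0165)² = +0.0056843
ΔP/P ≈ +0.093852 + 0.0056843 = +0.099537 = +9.9537%.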